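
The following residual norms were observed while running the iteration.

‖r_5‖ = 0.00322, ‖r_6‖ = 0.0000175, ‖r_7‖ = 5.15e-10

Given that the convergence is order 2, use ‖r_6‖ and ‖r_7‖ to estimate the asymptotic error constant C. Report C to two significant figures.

1.7

C ≈ ‖r_7‖ / ‖r_6‖^2
  = 5.15e-10 / (0.0000175)^2
  = 5.15e-10 / 3.0625e-10 ≈ 1.6816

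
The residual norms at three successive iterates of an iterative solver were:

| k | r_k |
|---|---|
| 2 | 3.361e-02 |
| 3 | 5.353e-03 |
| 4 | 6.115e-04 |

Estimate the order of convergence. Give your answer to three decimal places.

p ≈ ln(r_4/r_3) / ln(r_3/r_2)
  = ln(6.115e-04/5.353e-03) / ln(5.353e-03/3.361e-02)
  = ln(0.114235) / ln(0.159268)
  = -2.169498 / -1.837167 ≈ 1.180893

1.181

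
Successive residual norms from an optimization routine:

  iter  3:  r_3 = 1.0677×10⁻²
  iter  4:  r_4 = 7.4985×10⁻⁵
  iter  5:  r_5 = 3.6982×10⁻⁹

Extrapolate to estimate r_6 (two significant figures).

9.0e-18

First estimate the order: p ≈ ln(r_5/r_4) / ln(r_4/r_3) = ln(3.6982×10⁻⁹/7.4985×10⁻⁵)/ln(7.4985×10⁻⁵/1.0677×10⁻²) = ln(4.93192e-05)/ln(0.00702304) ≈ 2.0000.
Then r_6 ≈ r_5·(r_5/r_4)^p = 3.6982×10⁻⁹·(4.93192e-05)^2.0000 = 3.6982×10⁻⁹·2.43238e-09 ≈ 8.995e-18.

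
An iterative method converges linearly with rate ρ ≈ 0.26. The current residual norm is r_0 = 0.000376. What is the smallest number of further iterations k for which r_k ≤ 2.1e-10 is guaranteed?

11

After k steps, r_k ≈ 0.000376·0.26^k.
Need 0.26^k ≤ 2.1e-10/0.000376 = 5.58511e-07.
k ≥ ln(5.58511e-07)/ln(0.26) = -14.3980/-1.34707 = 10.688.
Smallest integer k = 11.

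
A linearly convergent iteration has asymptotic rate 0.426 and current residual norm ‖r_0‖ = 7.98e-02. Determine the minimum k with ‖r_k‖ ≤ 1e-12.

After k steps, ‖r_k‖ ≈ 7.98e-02·0.426^k.
Need 0.426^k ≤ 1e-12/7.98e-02 = 1.25313e-11.
k ≥ ln(1.25313e-11)/ln(0.426) = -25.1028/-0.85332 = 29.418.
Smallest integer k = 30.

30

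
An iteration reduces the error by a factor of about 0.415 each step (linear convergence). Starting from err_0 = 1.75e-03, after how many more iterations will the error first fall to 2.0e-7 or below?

After k steps, err_k ≈ 1.75e-03·0.415^k.
Need 0.415^k ≤ 2.0e-7/1.75e-03 = 0.000114286.
k ≥ ln(0.000114286)/ln(0.415) = -9.0768/-0.87948 = 10.321.
Smallest integer k = 11.

11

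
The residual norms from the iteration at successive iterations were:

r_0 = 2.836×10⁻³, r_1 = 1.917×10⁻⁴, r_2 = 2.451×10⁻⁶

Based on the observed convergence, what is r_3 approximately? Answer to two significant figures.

First estimate the order: p ≈ ln(r_2/r_1) / ln(r_1/r_0) = ln(2.451×10⁻⁶/1.917×10⁻⁴)/ln(1.917×10⁻⁴/2.836×10⁻³) = ln(0.0127856)/ln(0.0675952) ≈ 1.6181.
Then r_3 ≈ r_2·(r_2/r_1)^p = 2.451×10⁻⁶·(0.0127856)^1.6181 = 2.451×10⁻⁶·0.000863944 ≈ 2.118e-09.

2.1e-9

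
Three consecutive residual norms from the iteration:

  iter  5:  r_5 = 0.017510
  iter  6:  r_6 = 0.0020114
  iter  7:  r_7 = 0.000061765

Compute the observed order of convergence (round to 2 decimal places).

1.61

p ≈ ln(r_7/r_6) / ln(r_6/r_5)
  = ln(0.000061765/0.0020114) / ln(0.0020114/0.017510)
  = ln(0.0307075) / ln(0.114872)
  = -3.48325 / -2.16394 ≈ 1.60968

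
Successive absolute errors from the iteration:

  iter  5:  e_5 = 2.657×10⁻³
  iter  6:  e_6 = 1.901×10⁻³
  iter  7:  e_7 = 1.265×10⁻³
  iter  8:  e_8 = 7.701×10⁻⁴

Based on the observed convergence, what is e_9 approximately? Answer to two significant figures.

4.2e-4

First estimate the order: p ≈ ln(e_8/e_7) / ln(e_7/e_6) = ln(7.701×10⁻⁴/1.265×10⁻³)/ln(1.265×10⁻³/1.901×10⁻³) = ln(0.608775)/ln(0.665439) ≈ 1.2185.
Then e_9 ≈ e_8·(e_8/e_7)^p = 7.701×10⁻⁴·(0.608775)^1.2185 = 7.701×10⁻⁴·0.546211 ≈ 0.0004206.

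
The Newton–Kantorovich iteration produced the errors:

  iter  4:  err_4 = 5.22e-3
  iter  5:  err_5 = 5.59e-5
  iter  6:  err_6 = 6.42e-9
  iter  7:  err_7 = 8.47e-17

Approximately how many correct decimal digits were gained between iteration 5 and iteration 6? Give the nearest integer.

4

Digits gained ≈ log₁₀(err_5/err_6) = log₁₀(5.59e-5/6.42e-9) = log₁₀(8707.17) ≈ 3.940.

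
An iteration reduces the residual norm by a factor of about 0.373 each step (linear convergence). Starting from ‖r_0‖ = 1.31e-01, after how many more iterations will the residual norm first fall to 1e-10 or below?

22

After k steps, ‖r_k‖ ≈ 1.31e-01·0.373^k.
Need 0.373^k ≤ 1e-10/1.31e-01 = 7.63359e-10.
k ≥ ln(7.63359e-10)/ln(0.373) = -20.9933/-0.98618 = 21.287.
Smallest integer k = 22.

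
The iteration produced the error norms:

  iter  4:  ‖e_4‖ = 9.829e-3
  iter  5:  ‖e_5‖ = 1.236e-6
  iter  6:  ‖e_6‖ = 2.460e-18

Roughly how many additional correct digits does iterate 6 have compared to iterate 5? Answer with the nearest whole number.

Digits gained ≈ log₁₀(‖e_5‖/‖e_6‖) = log₁₀(1.236e-6/2.460e-18) = log₁₀(5.02439e+11) ≈ 11.701.

12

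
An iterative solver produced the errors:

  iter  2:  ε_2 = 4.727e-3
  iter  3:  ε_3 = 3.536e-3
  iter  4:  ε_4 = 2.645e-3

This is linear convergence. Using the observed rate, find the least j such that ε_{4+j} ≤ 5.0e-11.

Rate ρ ≈ ε_4/ε_3 = 2.645e-3/3.536e-3 = 0.7480.
After j more steps, ε_{4+j} ≈ 2.645e-3·ρ^j; need ρ^j ≤ 5.0e-11/2.645e-3 = 1.89036e-08.
j ≥ ln(1.89036e-08)/ln(0.7480) = -17.7839/-0.29035 = 61.250.
So 62 more iterations are needed.

62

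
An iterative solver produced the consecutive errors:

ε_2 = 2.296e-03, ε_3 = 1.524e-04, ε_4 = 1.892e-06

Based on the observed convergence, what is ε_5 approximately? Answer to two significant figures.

1.6e-9

First estimate the order: p ≈ ln(ε_4/ε_3) / ln(ε_3/ε_2) = ln(1.892e-06/1.524e-04)/ln(1.524e-04/2.296e-03) = ln(0.0124147)/ln(0.0663763) ≈ 1.6181.
Then ε_5 ≈ ε_4·(ε_4/ε_3)^p = 1.892e-06·(0.0124147)^1.6181 = 1.892e-06·0.000823755 ≈ 1.559e-09.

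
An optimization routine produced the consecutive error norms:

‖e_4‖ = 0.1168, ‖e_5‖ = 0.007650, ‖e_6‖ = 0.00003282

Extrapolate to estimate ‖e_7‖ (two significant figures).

First estimate the order: p ≈ ln(‖e_6‖/‖e_5‖) / ln(‖e_5‖/‖e_4‖) = ln(0.00003282/0.007650)/ln(0.007650/0.1168) = ln(0.0042902)/ln(0.0654966) ≈ 2.0000.
Then ‖e_7‖ ≈ ‖e_6‖·(‖e_6‖/‖e_5‖)^p = 0.00003282·(0.0042902)^2.0000 = 0.00003282·1.84058e-05 ≈ 6.041e-10.

6.0e-10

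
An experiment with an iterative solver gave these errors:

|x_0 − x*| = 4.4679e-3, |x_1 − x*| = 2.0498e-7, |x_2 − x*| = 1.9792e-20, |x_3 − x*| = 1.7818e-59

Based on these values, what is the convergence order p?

Consecutive ratios: |x_3 − x*|/|x_2 − x*| = 1.7818e-59/1.9792e-20 = 9.00263e-40, |x_2 − x*|/|x_1 − x*| = 1.9792e-20/2.0498e-7 = 9.65558e-14.
p ≈ ln(9.00263e-40)/ln(9.65558e-14) = -89.9059/-29.9687 ≈ 3.00.
So the convergence is cubic (order 3).

3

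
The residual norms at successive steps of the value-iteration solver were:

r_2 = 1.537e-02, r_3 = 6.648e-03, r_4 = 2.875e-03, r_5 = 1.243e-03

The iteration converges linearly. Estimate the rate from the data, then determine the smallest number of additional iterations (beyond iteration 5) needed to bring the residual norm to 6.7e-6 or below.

Rate ρ ≈ r_5/r_4 = 1.243e-03/2.875e-03 = 0.4323.
After j more steps, r_{5+j} ≈ 1.243e-03·ρ^j; need ρ^j ≤ 6.7e-6/1.243e-03 = 0.00539019.
j ≥ ln(0.00539019)/ln(0.4323) = -5.2232/-0.83864 = 6.228.
So 7 more iterations are needed.

7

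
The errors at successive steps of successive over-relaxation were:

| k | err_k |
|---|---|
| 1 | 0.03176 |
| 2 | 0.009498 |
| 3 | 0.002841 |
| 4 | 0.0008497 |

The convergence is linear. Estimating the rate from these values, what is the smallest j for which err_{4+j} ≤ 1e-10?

Rate ρ ≈ err_4/err_3 = 0.0008497/0.002841 = 0.2991.
After j more steps, err_{4+j} ≈ 0.0008497·ρ^j; need ρ^j ≤ 1e-10/0.0008497 = 1.17689e-07.
j ≥ ln(1.17689e-07)/ln(0.2991) = -15.9552/-1.20698 = 13.219.
So 14 more iterations are needed.

14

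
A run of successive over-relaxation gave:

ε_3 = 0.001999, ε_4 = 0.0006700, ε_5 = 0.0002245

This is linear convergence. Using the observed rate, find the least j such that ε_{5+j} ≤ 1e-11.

16

Rate ρ ≈ ε_5/ε_4 = 0.0002245/0.0006700 = 0.3351.
After j more steps, ε_{5+j} ≈ 0.0002245·ρ^j; need ρ^j ≤ 1e-11/0.0002245 = 4.45434e-08.
j ≥ ln(4.45434e-08)/ln(0.3351) = -16.9268/-1.09333 = 15.482.
So 16 more iterations are needed.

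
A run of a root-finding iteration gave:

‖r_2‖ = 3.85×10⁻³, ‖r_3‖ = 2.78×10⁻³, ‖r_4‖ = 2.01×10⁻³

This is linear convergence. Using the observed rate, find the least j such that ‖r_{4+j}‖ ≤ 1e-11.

59

Rate ρ ≈ ‖r_4‖/‖r_3‖ = 2.01×10⁻³/2.78×10⁻³ = 0.7230.
After j more steps, ‖r_{4+j}‖ ≈ 2.01×10⁻³·ρ^j; need ρ^j ≤ 1e-11/2.01×10⁻³ = 4.97512e-09.
j ≥ ln(4.97512e-09)/ln(0.7230) = -19.1188/-0.32435 = 58.945.
So 59 more iterations are needed.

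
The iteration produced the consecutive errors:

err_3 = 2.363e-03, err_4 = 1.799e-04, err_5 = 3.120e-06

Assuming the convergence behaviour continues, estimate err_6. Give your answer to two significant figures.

First estimate the order: p ≈ ln(err_5/err_4) / ln(err_4/err_3) = ln(3.120e-06/1.799e-04)/ln(1.799e-04/2.363e-03) = ln(0.017343)/ln(0.076132) ≈ 1.5744.
Then err_6 ≈ err_5·(err_5/err_4)^p = 3.120e-06·(0.017343)^1.5744 = 3.120e-06·0.00168918 ≈ 5.27e-09.

5.3e-9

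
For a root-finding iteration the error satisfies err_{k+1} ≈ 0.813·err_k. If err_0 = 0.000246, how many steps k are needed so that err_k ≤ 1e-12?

94

After k steps, err_k ≈ 0.000246·0.813^k.
Need 0.813^k ≤ 1e-12/0.000246 = 4.06504e-09.
k ≥ ln(4.06504e-09)/ln(0.813) = -19.3208/-0.20702 = 93.328.
Smallest integer k = 94.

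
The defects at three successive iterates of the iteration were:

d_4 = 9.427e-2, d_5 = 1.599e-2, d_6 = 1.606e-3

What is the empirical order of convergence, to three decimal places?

p ≈ ln(d_6/d_5) / ln(d_5/d_4)
  = ln(1.606e-3/1.599e-2) / ln(1.599e-2/9.427e-2)
  = ln(0.100438) / ln(0.169619)
  = -2.298215 / -1.774201 ≈ 1.295352

1.295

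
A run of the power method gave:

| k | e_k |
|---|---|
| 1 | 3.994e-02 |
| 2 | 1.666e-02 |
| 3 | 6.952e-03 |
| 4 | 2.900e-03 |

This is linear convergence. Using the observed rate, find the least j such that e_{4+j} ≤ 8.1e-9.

15

Rate ρ ≈ e_4/e_3 = 2.900e-03/6.952e-03 = 0.4171.
After j more steps, e_{4+j} ≈ 2.900e-03·ρ^j; need ρ^j ≤ 8.1e-9/2.900e-03 = 2.7931e-06.
j ≥ ln(2.7931e-06)/ln(0.4171) = -12.7884/-0.87443 = 14.625.
So 15 more iterations are needed.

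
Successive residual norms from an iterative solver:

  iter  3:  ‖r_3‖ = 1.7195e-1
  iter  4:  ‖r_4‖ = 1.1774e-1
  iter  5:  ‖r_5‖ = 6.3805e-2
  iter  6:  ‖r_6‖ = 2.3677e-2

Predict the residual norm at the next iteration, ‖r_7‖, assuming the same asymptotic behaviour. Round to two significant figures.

4.8e-3

First estimate the order: p ≈ ln(‖r_6‖/‖r_5‖) / ln(‖r_5‖/‖r_4‖) = ln(2.3677e-2/6.3805e-2)/ln(6.3805e-2/1.1774e-1) = ln(0.371084)/ln(0.541914) ≈ 1.6181.
Then ‖r_7‖ ≈ ‖r_6‖·(‖r_6‖/‖r_5‖)^p = 2.3677e-2·(0.371084)^1.6181 = 2.3677e-2·0.201077 ≈ 0.004761.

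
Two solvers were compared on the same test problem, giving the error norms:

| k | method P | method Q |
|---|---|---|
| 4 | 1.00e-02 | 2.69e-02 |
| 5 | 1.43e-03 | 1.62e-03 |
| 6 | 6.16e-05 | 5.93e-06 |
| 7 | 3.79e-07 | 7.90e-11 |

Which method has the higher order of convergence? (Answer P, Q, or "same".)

Method P: p ≈ ln(3.79e-07/6.16e-05)/ln(6.16e-05/1.43e-03) ≈ 1.62.
Method Q: p ≈ ln(7.90e-11/5.93e-06)/ln(5.93e-06/1.62e-03) ≈ 2.00.
Method Q has the higher order (≈2.0 vs ≈1.6).

Q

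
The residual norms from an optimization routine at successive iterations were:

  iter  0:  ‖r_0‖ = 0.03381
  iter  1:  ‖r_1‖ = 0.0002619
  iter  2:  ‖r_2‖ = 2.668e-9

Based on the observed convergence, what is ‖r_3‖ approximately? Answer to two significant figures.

4.2e-21

First estimate the order: p ≈ ln(‖r_2‖/‖r_1‖) / ln(‖r_1‖/‖r_0‖) = ln(2.668e-9/0.0002619)/ln(0.0002619/0.03381) = ln(1.01871e-05)/ln(0.00774623) ≈ 2.3648.
Then ‖r_3‖ ≈ ‖r_2‖·(‖r_2‖/‖r_1‖)^p = 2.668e-9·(1.01871e-05)^2.3648 = 2.668e-9·1.56689e-12 ≈ 4.18e-21.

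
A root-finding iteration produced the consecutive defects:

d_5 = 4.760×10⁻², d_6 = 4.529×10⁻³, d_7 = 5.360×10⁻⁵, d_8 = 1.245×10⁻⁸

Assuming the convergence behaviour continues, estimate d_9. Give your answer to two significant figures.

First estimate the order: p ≈ ln(d_8/d_7) / ln(d_7/d_6) = ln(1.245×10⁻⁸/5.360×10⁻⁵)/ln(5.360×10⁻⁵/4.529×10⁻³) = ln(0.000232276)/ln(0.0118348) ≈ 1.8860.
Then d_9 ≈ d_8·(d_8/d_7)^p = 1.245×10⁻⁸·(0.000232276)^1.8860 = 1.245×10⁻⁸·1.4005e-07 ≈ 1.744e-15.

1.7e-15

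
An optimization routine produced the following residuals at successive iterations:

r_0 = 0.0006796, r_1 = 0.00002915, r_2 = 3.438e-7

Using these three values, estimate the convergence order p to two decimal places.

1.41

p ≈ ln(r_2/r_1) / ln(r_1/r_0)
  = ln(3.438e-7/0.00002915) / ln(0.00002915/0.0006796)
  = ln(0.0117942) / ln(0.0428929)
  = -4.44015 / -3.14905 ≈ 1.41000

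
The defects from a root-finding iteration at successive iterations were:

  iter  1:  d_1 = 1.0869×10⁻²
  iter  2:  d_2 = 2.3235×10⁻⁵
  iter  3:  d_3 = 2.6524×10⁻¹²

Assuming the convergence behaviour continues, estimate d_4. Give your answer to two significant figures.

First estimate the order: p ≈ ln(d_3/d_2) / ln(d_2/d_1) = ln(2.6524×10⁻¹²/2.3235×10⁻⁵)/ln(2.3235×10⁻⁵/1.0869×10⁻²) = ln(1.14155e-07)/ln(0.00213773) ≈ 2.6001.
Then d_4 ≈ d_3·(d_3/d_2)^p = 2.6524×10⁻¹²·(1.14155e-07)^2.6001 = 2.6524×10⁻¹²·8.88777e-19 ≈ 2.357e-30.

2.4e-30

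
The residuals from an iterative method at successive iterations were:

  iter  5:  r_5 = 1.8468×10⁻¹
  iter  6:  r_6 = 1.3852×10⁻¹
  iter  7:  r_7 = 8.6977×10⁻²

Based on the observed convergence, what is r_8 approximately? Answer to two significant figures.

First estimate the order: p ≈ ln(r_7/r_6) / ln(r_6/r_5) = ln(8.6977×10⁻²/1.3852×10⁻¹)/ln(1.3852×10⁻¹/1.8468×10⁻¹) = ln(0.627902)/ln(0.750054) ≈ 1.6181.
Then r_8 ≈ r_7·(r_7/r_6)^p = 8.6977×10⁻²·(0.627902)^1.6181 = 8.6977×10⁻²·0.470944 ≈ 0.04096.

4.1e-2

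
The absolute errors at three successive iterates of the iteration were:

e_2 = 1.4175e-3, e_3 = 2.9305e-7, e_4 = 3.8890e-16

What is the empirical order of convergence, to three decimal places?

2.409

p ≈ ln(e_4/e_3) / ln(e_3/e_2)
  = ln(3.8890e-16/2.9305e-7) / ln(2.9305e-7/1.4175e-3)
  = ln(1.32708e-09) / ln(0.000206737)
  = -20.440285 / -8.484063 ≈ 2.409257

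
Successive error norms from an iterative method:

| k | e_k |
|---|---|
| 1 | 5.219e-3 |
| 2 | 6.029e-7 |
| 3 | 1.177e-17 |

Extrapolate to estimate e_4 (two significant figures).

8.7e-47

First estimate the order: p ≈ ln(e_3/e_2) / ln(e_2/e_1) = ln(1.177e-17/6.029e-7)/ln(6.029e-7/5.219e-3) = ln(1.95223e-11)/ln(0.00011552) ≈ 2.7200.
Then e_4 ≈ e_3·(e_3/e_2)^p = 1.177e-17·(1.95223e-11)^2.7200 = 1.177e-17·7.41727e-30 ≈ 8.73e-47.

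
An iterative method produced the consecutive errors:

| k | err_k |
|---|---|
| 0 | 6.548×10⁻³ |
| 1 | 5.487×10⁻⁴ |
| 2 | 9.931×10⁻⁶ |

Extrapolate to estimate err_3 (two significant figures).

First estimate the order: p ≈ ln(err_2/err_1) / ln(err_1/err_0) = ln(9.931×10⁻⁶/5.487×10⁻⁴)/ln(5.487×10⁻⁴/6.548×10⁻³) = ln(0.0180991)/ln(0.0837966) ≈ 1.6181.
Then err_3 ≈ err_2·(err_2/err_1)^p = 9.931×10⁻⁶·(0.0180991)^1.6181 = 9.931×10⁻⁶·0.00151605 ≈ 1.506e-08.

1.5e-8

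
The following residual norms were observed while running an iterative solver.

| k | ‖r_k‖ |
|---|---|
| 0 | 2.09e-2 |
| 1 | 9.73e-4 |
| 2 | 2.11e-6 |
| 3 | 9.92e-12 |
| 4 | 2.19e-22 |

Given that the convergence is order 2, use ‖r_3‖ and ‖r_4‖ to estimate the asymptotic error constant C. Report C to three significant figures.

C ≈ ‖r_4‖ / ‖r_3‖^2
  = 2.19e-22 / (9.92e-12)^2
  = 2.19e-22 / 9.84064e-23 ≈ 2.2255

2.23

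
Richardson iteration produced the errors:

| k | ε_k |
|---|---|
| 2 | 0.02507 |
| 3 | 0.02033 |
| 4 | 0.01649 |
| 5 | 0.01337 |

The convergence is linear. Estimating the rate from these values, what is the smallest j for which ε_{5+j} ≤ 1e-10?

90

Rate ρ ≈ ε_5/ε_4 = 0.01337/0.01649 = 0.8108.
After j more steps, ε_{5+j} ≈ 0.01337·ρ^j; need ρ^j ≤ 1e-10/0.01337 = 7.47943e-09.
j ≥ ln(7.47943e-09)/ln(0.8108) = -18.7111/-0.20973 = 89.215.
So 90 more iterations are needed.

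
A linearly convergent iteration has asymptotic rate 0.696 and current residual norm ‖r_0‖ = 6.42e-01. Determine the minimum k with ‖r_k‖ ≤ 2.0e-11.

67

After k steps, ‖r_k‖ ≈ 6.42e-01·0.696^k.
Need 0.696^k ≤ 2.0e-11/6.42e-01 = 3.11526e-11.
k ≥ ln(3.11526e-11)/ln(0.696) = -24.1921/-0.36241 = 66.753.
Smallest integer k = 67.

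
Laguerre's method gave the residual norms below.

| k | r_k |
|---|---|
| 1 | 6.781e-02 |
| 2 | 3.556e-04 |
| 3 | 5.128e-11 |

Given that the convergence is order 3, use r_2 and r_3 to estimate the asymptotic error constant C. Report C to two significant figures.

1.1

C ≈ r_3 / r_2^3
  = 5.128e-11 / (3.556e-04)^3
  = 5.128e-11 / 4.49661e-11 ≈ 1.1404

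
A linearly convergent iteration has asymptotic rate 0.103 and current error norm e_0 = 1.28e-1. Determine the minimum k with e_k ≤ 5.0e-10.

9

After k steps, e_k ≈ 1.28e-1·0.103^k.
Need 0.103^k ≤ 5.0e-10/1.28e-1 = 3.90625e-09.
k ≥ ln(3.90625e-09)/ln(0.103) = -19.3607/-2.27303 = 8.518.
Smallest integer k = 9.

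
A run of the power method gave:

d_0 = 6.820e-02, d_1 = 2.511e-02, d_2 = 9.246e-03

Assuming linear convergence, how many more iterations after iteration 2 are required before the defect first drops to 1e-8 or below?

14

Rate ρ ≈ d_2/d_1 = 9.246e-03/2.511e-02 = 0.3682.
After j more steps, d_{2+j} ≈ 9.246e-03·ρ^j; need ρ^j ≤ 1e-8/9.246e-03 = 1.08155e-06.
j ≥ ln(1.08155e-06)/ln(0.3682) = -13.7371/-0.99913 = 13.749.
So 14 more iterations are needed.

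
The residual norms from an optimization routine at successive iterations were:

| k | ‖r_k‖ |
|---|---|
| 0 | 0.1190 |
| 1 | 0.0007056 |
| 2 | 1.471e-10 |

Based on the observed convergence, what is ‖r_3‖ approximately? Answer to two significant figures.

First estimate the order: p ≈ ln(‖r_2‖/‖r_1‖) / ln(‖r_1‖/‖r_0‖) = ln(1.471e-10/0.0007056)/ln(0.0007056/0.1190) = ln(2.08475e-07)/ln(0.00592941) ≈ 3.0000.
Then ‖r_3‖ ≈ ‖r_2‖·(‖r_2‖/‖r_1‖)^p = 1.471e-10·(2.08475e-07)^3.0000 = 1.471e-10·9.0607e-21 ≈ 1.333e-30.

1.3e-30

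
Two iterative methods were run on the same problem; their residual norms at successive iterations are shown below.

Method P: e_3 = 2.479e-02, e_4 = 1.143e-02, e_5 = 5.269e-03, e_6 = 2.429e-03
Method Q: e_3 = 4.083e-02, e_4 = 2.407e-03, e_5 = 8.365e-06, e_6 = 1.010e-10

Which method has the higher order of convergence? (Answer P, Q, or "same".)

Q

Method P: p ≈ ln(2.429e-03/5.269e-03)/ln(5.269e-03/1.143e-02) ≈ 1.00.
Method Q: p ≈ ln(1.010e-10/8.365e-06)/ln(8.365e-06/2.407e-03) ≈ 2.00.
Method Q has the higher order (≈2.0 vs ≈1.0).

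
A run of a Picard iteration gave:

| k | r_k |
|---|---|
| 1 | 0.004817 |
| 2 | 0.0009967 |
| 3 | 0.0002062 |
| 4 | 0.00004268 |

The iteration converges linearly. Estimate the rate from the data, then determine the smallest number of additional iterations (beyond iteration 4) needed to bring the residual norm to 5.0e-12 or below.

Rate ρ ≈ r_4/r_3 = 0.00004268/0.0002062 = 0.2070.
After j more steps, r_{4+j} ≈ 0.00004268·ρ^j; need ρ^j ≤ 5.0e-12/0.00004268 = 1.17151e-07.
j ≥ ln(1.17151e-07)/ln(0.2070) = -15.9598/-1.57504 = 10.133.
So 11 more iterations are needed.

11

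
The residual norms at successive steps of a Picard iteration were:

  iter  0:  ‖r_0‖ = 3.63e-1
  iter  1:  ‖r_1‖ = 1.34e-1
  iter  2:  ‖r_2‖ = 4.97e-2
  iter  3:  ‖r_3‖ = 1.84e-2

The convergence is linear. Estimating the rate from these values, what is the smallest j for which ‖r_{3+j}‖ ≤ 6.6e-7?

11

Rate ρ ≈ ‖r_3‖/‖r_2‖ = 1.84e-2/4.97e-2 = 0.3702.
After j more steps, ‖r_{3+j}‖ ≈ 1.84e-2·ρ^j; need ρ^j ≤ 6.6e-7/1.84e-2 = 3.58696e-05.
j ≥ ln(3.58696e-05)/ln(0.3702) = -10.2356/-0.99371 = 10.300.
So 11 more iterations are needed.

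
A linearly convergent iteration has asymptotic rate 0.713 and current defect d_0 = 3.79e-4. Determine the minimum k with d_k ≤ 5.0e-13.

61

After k steps, d_k ≈ 3.79e-4·0.713^k.
Need 0.713^k ≤ 5.0e-13/3.79e-4 = 1.31926e-09.
k ≥ ln(1.31926e-09)/ln(0.713) = -20.4462/-0.33827 = 60.443.
Smallest integer k = 61.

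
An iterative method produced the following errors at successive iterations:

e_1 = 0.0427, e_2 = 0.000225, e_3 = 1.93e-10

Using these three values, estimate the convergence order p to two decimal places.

p ≈ ln(e_3/e_2) / ln(e_2/e_1)
  = ln(1.93e-10/0.000225) / ln(0.000225/0.0427)
  = ln(8.57778e-07) / ln(0.00526932)
  = -13.96892 / -5.24585 ≈ 2.66285

2.66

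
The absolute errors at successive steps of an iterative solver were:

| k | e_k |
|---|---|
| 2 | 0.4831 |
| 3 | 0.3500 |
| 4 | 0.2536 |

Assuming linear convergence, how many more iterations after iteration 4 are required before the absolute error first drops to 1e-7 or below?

Rate ρ ≈ e_4/e_3 = 0.2536/0.3500 = 0.7246.
After j more steps, e_{4+j} ≈ 0.2536·ρ^j; need ρ^j ≤ 1e-7/0.2536 = 3.94322e-07.
j ≥ ln(3.94322e-07)/ln(0.7246) = -14.7461/-0.32214 = 45.775.
So 46 more iterations are needed.

46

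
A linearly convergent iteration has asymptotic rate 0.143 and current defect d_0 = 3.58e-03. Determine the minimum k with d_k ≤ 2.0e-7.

After k steps, d_k ≈ 3.58e-03·0.143^k.
Need 0.143^k ≤ 2.0e-7/3.58e-03 = 5.58659e-05.
k ≥ ln(5.58659e-05)/ln(0.143) = -9.7926/-1.94491 = 5.035.
Smallest integer k = 6.

6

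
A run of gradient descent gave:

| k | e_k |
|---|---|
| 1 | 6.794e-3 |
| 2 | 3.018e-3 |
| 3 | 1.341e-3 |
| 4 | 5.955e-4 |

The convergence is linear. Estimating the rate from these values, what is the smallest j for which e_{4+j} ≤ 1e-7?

Rate ρ ≈ e_4/e_3 = 5.955e-4/1.341e-3 = 0.4441.
After j more steps, e_{4+j} ≈ 5.955e-4·ρ^j; need ρ^j ≤ 1e-7/5.955e-4 = 0.000167926.
j ≥ ln(0.000167926)/ln(0.4441) = -8.6920/-0.81171 = 10.708.
So 11 more iterations are needed.

11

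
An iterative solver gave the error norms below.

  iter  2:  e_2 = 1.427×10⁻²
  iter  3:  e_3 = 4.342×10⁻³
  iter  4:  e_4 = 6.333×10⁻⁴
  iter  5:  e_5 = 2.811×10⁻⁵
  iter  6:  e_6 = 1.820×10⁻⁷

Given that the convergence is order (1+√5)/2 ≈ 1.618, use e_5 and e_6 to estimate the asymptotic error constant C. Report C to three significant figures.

C ≈ e_6 / e_5^1.618
  = 1.820×10⁻⁷ / (2.811×10⁻⁵)^1.618
  = 1.820×10⁻⁷ / 4.3277e-08 ≈ 4.2055

4.21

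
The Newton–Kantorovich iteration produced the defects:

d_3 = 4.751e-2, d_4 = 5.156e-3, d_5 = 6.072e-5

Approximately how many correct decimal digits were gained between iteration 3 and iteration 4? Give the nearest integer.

1

Digits gained ≈ log₁₀(d_3/d_4) = log₁₀(4.751e-2/5.156e-3) = log₁₀(9.21451) ≈ 0.964.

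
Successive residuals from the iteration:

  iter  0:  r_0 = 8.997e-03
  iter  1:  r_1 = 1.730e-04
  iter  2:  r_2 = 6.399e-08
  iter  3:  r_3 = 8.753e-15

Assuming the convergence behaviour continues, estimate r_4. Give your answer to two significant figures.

1.6e-28

First estimate the order: p ≈ ln(r_3/r_2) / ln(r_2/r_1) = ln(8.753e-15/6.399e-08)/ln(6.399e-08/1.730e-04) = ln(1.36787e-07)/ln(0.000369884) ≈ 2.0000.
Then r_4 ≈ r_3·(r_3/r_2)^p = 8.753e-15·(1.36787e-07)^2.0000 = 8.753e-15·1.87107e-14 ≈ 1.638e-28.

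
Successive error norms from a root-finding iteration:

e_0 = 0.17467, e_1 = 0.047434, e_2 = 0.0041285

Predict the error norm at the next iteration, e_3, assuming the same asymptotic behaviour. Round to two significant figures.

First estimate the order: p ≈ ln(e_2/e_1) / ln(e_1/e_0) = ln(0.0041285/0.047434)/ln(0.047434/0.17467) = ln(0.0870367)/ln(0.271564) ≈ 1.8729.
Then e_3 ≈ e_2·(e_2/e_1)^p = 0.0041285·(0.0870367)^1.8729 = 0.0041285·0.0103316 ≈ 4.265e-05.

4.3e-5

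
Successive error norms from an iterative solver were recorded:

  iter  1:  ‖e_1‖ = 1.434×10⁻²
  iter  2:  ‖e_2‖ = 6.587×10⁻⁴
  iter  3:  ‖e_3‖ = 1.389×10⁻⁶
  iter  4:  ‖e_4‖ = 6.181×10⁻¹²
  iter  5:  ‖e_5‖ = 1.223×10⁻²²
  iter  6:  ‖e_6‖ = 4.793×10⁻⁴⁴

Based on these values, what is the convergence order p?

2

Consecutive ratios: ‖e_6‖/‖e_5‖ = 4.793×10⁻⁴⁴/1.223×10⁻²² = 3.91905e-22, ‖e_5‖/‖e_4‖ = 1.223×10⁻²²/6.181×10⁻¹² = 1.97864e-11.
p ≈ ln(3.91905e-22)/ln(1.97864e-11) = -49.2910/-24.6460 ≈ 2.00.
So the convergence is quadratic (order 2).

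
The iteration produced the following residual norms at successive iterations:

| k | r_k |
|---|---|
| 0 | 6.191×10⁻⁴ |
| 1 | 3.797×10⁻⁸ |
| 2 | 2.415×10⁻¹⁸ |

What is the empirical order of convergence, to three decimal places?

2.421

p ≈ ln(r_2/r_1) / ln(r_1/r_0)
  = ln(2.415×10⁻¹⁸/3.797×10⁻⁸) / ln(3.797×10⁻⁸/6.191×10⁻⁴)
  = ln(6.36028e-11) / ln(6.1331e-05)
  = -23.478364 / -9.699225 ≈ 2.420643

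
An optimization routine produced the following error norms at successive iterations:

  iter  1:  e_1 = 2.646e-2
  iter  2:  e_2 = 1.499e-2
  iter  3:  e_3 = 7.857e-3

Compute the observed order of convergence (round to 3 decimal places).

1.137

p ≈ ln(e_3/e_2) / ln(e_2/e_1)
  = ln(7.857e-3/1.499e-2) / ln(1.499e-2/2.646e-2)
  = ln(0.524149) / ln(0.566515)
  = -0.645979 / -0.568252 ≈ 1.136783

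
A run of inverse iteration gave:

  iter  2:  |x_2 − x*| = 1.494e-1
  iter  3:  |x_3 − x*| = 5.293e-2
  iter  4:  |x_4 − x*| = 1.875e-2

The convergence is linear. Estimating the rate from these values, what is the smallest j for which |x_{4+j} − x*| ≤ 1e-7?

Rate ρ ≈ |x_4 − x*|/|x_3 − x*| = 1.875e-2/5.293e-2 = 0.3542.
After j more steps, |x_{4+j} − x*| ≈ 1.875e-2·ρ^j; need ρ^j ≤ 1e-7/1.875e-2 = 5.33333e-06.
j ≥ ln(5.33333e-06)/ln(0.3542) = -12.1415/-1.03789 = 11.698.
So 12 more iterations are needed.

12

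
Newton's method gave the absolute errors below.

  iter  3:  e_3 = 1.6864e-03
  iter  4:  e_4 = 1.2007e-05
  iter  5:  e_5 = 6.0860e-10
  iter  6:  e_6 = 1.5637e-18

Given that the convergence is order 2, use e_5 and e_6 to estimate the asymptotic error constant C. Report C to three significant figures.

4.22

C ≈ e_6 / e_5^2
  = 1.5637e-18 / (6.0860e-10)^2
  = 1.5637e-18 / 3.70394e-19 ≈ 4.2217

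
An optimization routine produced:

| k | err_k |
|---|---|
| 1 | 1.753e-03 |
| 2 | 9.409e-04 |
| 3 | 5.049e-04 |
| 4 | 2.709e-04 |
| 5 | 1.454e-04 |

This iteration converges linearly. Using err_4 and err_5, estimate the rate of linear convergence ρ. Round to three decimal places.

0.537

ρ ≈ err_5/err_4 = 1.454e-04/2.709e-04 = 0.53673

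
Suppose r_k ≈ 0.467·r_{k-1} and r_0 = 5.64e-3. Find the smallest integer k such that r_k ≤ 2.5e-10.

After k steps, r_k ≈ 5.64e-3·0.467^k.
Need 0.467^k ≤ 2.5e-10/5.64e-3 = 4.43262e-08.
k ≥ ln(4.43262e-08)/ln(0.467) = -16.9317/-0.76143 = 22.237.
Smallest integer k = 23.

23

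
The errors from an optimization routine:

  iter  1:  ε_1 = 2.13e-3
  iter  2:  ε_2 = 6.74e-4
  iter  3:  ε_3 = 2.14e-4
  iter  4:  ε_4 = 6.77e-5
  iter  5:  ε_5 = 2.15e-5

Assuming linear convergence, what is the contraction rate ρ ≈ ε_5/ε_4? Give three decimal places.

0.318

ρ ≈ ε_5/ε_4 = 2.15e-5/6.77e-5 = 0.31758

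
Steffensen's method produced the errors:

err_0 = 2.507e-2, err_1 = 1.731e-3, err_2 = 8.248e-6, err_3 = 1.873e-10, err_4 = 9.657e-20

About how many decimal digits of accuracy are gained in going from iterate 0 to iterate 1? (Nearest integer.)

1

Digits gained ≈ log₁₀(err_0/err_1) = log₁₀(2.507e-2/1.731e-3) = log₁₀(14.483) ≈ 1.161.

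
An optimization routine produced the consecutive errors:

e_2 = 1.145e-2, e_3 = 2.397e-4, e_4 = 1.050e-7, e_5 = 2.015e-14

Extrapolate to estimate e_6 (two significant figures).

First estimate the order: p ≈ ln(e_5/e_4) / ln(e_4/e_3) = ln(2.015e-14/1.050e-7)/ln(1.050e-7/2.397e-4) = ln(1.91905e-07)/ln(0.000438048) ≈ 2.0000.
Then e_6 ≈ e_5·(e_5/e_4)^p = 2.015e-14·(1.91905e-07)^2.0000 = 2.015e-14·3.68275e-14 ≈ 7.421e-28.

7.4e-28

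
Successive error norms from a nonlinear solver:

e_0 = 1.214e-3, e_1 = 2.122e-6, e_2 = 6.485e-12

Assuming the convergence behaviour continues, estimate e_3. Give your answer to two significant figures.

First estimate the order: p ≈ ln(e_2/e_1) / ln(e_1/e_0) = ln(6.485e-12/2.122e-6)/ln(2.122e-6/1.214e-3) = ln(3.05608e-06)/ln(0.00174794) ≈ 2.0000.
Then e_3 ≈ e_2·(e_2/e_1)^p = 6.485e-12·(3.05608e-06)^2.0000 = 6.485e-12·9.33962e-12 ≈ 6.057e-23.

6.1e-23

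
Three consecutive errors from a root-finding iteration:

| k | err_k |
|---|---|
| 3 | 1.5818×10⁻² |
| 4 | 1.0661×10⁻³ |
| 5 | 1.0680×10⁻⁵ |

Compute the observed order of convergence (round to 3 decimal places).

p ≈ ln(err_5/err_4) / ln(err_4/err_3)
  = ln(1.0680×10⁻⁵/1.0661×10⁻³) / ln(1.0661×10⁻³/1.5818×10⁻²)
  = ln(0.0100178) / ln(0.0673979)
  = -4.603392 / -2.697141 ≈ 1.706767

1.707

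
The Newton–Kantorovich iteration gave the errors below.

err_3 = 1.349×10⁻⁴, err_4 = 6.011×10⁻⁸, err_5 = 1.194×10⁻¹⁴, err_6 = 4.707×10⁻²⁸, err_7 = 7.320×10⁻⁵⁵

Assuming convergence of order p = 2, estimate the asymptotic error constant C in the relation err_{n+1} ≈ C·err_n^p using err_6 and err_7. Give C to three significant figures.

3.30

C ≈ err_7 / err_6^2
  = 7.320×10⁻⁵⁵ / (4.707×10⁻²⁸)^2
  = 7.320×10⁻⁵⁵ / 2.21558e-55 ≈ 3.3039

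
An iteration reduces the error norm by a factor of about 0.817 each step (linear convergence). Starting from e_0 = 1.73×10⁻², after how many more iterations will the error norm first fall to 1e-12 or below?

After k steps, e_k ≈ 1.73×10⁻²·0.817^k.
Need 0.817^k ≤ 1e-12/1.73×10⁻² = 5.78035e-11.
k ≥ ln(5.78035e-11)/ln(0.817) = -23.5740/-0.20212 = 116.634.
Smallest integer k = 117.

117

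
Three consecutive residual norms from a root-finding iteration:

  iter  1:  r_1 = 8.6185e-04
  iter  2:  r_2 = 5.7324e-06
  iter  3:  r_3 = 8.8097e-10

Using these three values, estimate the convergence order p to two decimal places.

p ≈ ln(r_3/r_2) / ln(r_2/r_1)
  = ln(8.8097e-10/5.7324e-06) / ln(5.7324e-06/8.6185e-04)
  = ln(0.000153683) / ln(0.00665127)
  = -8.78062 / -5.01295 ≈ 1.75159

1.75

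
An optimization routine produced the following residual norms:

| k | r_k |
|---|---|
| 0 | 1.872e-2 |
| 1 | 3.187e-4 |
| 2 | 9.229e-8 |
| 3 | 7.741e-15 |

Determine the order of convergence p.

Consecutive ratios: r_3/r_2 = 7.741e-15/9.229e-8 = 8.38769e-08, r_2/r_1 = 9.229e-8/3.187e-4 = 0.000289583.
p ≈ ln(8.38769e-08)/ln(0.000289583) = -16.2939/-8.1471 ≈ 2.00.
So the convergence is quadratic (order 2).

2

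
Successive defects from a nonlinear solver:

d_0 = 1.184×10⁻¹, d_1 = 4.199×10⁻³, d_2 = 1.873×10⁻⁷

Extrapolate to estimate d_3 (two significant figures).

1.7e-20

First estimate the order: p ≈ ln(d_2/d_1) / ln(d_1/d_0) = ln(1.873×10⁻⁷/4.199×10⁻³)/ln(4.199×10⁻³/1.184×10⁻¹) = ln(4.46059e-05)/ln(0.0354645) ≈ 3.0000.
Then d_3 ≈ d_2·(d_2/d_1)^p = 1.873×10⁻⁷·(4.46059e-05)^3.0000 = 1.873×10⁻⁷·8.87517e-14 ≈ 1.662e-20.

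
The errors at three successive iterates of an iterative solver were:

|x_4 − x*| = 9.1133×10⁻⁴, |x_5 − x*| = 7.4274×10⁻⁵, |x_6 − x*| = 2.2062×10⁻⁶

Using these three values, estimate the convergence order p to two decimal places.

p ≈ ln(|x_6 − x*|/|x_5 − x*|) / ln(|x_5 − x*|/|x_4 − x*|)
  = ln(2.2062×10⁻⁶/7.4274×10⁻⁵) / ln(7.4274×10⁻⁵/9.1133×10⁻⁴)
  = ln(0.0297035) / ln(0.0815007)
  = -3.51649 / -2.50714 ≈ 1.40259

1.40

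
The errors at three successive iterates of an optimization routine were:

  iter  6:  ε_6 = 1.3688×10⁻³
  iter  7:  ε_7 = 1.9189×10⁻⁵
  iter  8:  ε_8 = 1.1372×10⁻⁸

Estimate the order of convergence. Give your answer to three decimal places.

1.741

p ≈ ln(ε_8/ε_7) / ln(ε_7/ε_6)
  = ln(1.1372×10⁻⁸/1.9189×10⁻⁵) / ln(1.9189×10⁻⁵/1.3688×10⁻³)
  = ln(0.000592631) / ln(0.0140188)
  = -7.430939 / -4.267356 ≈ 1.741345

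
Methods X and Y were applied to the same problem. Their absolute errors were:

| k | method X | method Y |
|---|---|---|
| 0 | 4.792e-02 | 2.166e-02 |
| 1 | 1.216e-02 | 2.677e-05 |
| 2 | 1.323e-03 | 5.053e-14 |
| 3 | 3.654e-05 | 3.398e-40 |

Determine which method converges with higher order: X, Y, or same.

Y

Method X: p ≈ ln(3.654e-05/1.323e-03)/ln(1.323e-03/1.216e-02) ≈ 1.62.
Method Y: p ≈ ln(3.398e-40/5.053e-14)/ln(5.053e-14/2.677e-05) ≈ 3.00.
Method Y has the higher order (≈3.0 vs ≈1.6).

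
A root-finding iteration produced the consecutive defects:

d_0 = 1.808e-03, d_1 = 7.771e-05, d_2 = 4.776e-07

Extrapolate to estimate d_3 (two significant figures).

1.3e-10

First estimate the order: p ≈ ln(d_2/d_1) / ln(d_1/d_0) = ln(4.776e-07/7.771e-05)/ln(7.771e-05/1.808e-03) = ln(0.00614593)/ln(0.0429812) ≈ 1.6180.
Then d_3 ≈ d_2·(d_2/d_1)^p = 4.776e-07·(0.00614593)^1.6180 = 4.776e-07·0.000264201 ≈ 1.262e-10.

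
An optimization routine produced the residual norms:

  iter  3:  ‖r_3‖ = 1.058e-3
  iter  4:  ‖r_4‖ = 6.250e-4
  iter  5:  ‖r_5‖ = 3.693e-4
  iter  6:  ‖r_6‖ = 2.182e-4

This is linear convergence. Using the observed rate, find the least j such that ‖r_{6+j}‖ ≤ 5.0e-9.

Rate ρ ≈ ‖r_6‖/‖r_5‖ = 2.182e-4/3.693e-4 = 0.5908.
After j more steps, ‖r_{6+j}‖ ≈ 2.182e-4·ρ^j; need ρ^j ≤ 5.0e-9/2.182e-4 = 2.29148e-05.
j ≥ ln(2.29148e-05)/ln(0.5908) = -10.6837/-0.52628 = 20.300.
So 21 more iterations are needed.

21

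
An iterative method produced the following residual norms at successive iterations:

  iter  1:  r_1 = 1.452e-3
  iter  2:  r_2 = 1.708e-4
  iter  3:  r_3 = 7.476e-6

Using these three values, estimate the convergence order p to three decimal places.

p ≈ ln(r_3/r_2) / ln(r_2/r_1)
  = ln(7.476e-6/1.708e-4) / ln(1.708e-4/1.452e-3)
  = ln(0.0437705) / ln(0.117631)
  = -3.128795 / -2.140203 ≈ 1.461915

1.462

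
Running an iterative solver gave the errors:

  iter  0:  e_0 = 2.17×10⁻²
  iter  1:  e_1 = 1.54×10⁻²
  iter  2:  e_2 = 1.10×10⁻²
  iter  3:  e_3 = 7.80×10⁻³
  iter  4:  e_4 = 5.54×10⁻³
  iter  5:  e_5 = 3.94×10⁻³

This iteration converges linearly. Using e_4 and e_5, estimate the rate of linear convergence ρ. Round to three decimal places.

ρ ≈ e_5/e_4 = 3.94×10⁻³/5.54×10⁻³ = 0.71119

0.711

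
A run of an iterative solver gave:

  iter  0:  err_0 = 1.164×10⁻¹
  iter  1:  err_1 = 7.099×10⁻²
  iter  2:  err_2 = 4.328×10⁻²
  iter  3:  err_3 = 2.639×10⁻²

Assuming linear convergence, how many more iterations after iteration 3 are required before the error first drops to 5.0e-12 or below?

46

Rate ρ ≈ err_3/err_2 = 2.639×10⁻²/4.328×10⁻² = 0.6098.
After j more steps, err_{3+j} ≈ 2.639×10⁻²·ρ^j; need ρ^j ≤ 5.0e-12/2.639×10⁻² = 1.89466e-10.
j ≥ ln(1.89466e-10)/ln(0.6098) = -22.3868/-0.49462 = 45.261.
So 46 more iterations are needed.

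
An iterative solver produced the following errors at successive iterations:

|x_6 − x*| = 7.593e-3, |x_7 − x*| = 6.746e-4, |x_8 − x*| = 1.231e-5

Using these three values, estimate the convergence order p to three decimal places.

1.654

p ≈ ln(|x_8 − x*|/|x_7 − x*|) / ln(|x_7 − x*|/|x_6 − x*|)
  = ln(1.231e-5/6.746e-4) / ln(6.746e-4/7.593e-3)
  = ln(0.0182479) / ln(0.088845)
  = -4.003705 / -2.420862 ≈ 1.653834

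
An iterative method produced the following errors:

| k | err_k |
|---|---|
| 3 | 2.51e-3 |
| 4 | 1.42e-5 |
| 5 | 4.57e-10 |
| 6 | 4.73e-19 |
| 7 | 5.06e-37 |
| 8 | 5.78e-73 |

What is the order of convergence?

2

Consecutive ratios: err_8/err_7 = 5.78e-73/5.06e-37 = 1.14229e-36, err_7/err_6 = 5.06e-37/4.73e-19 = 1.06977e-18.
p ≈ ln(1.14229e-36)/ln(1.06977e-18) = -82.7600/-41.3791 ≈ 2.00.
So the convergence is quadratic (order 2).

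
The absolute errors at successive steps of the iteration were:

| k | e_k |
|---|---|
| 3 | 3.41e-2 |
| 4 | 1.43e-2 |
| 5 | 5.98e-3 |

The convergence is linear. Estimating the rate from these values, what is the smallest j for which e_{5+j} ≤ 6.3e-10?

19

Rate ρ ≈ e_5/e_4 = 5.98e-3/1.43e-2 = 0.4182.
After j more steps, e_{5+j} ≈ 5.98e-3·ρ^j; need ρ^j ≤ 6.3e-10/5.98e-3 = 1.05351e-07.
j ≥ ln(1.05351e-07)/ln(0.4182) = -16.0660/-0.87180 = 18.429.
So 19 more iterations are needed.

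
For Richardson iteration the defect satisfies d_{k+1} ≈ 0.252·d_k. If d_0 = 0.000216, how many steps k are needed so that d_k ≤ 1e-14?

18

After k steps, d_k ≈ 0.000216·0.252^k.
Need 0.252^k ≤ 1e-14/0.000216 = 4.62963e-11.
k ≥ ln(4.62963e-11)/ln(0.252) = -23.7960/-1.37833 = 17.264.
Smallest integer k = 18.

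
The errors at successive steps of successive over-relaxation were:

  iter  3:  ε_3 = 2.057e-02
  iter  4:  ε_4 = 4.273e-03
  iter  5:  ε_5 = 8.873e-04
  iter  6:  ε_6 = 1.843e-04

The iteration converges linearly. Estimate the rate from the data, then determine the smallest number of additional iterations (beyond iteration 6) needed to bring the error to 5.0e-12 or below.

Rate ρ ≈ ε_6/ε_5 = 1.843e-04/8.873e-04 = 0.2077.
After j more steps, ε_{6+j} ≈ 1.843e-04·ρ^j; need ρ^j ≤ 5.0e-12/1.843e-04 = 2.71297e-08.
j ≥ ln(2.71297e-08)/ln(0.2077) = -17.4226/-1.57166 = 11.085.
So 12 more iterations are needed.

12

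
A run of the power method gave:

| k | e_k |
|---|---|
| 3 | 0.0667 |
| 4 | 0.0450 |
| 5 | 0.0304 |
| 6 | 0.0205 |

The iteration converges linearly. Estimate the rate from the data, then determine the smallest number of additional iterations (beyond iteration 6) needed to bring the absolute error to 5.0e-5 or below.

16

Rate ρ ≈ e_6/e_5 = 0.0205/0.0304 = 0.6743.
After j more steps, e_{6+j} ≈ 0.0205·ρ^j; need ρ^j ≤ 5.0e-5/0.0205 = 0.00243902.
j ≥ ln(0.00243902)/ln(0.6743) = -6.0162/-0.39408 = 15.266.
So 16 more iterations are needed.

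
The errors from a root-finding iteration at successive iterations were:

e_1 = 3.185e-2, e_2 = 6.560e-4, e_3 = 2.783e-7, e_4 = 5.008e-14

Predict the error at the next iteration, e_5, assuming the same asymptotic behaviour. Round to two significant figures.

1.6e-27

First estimate the order: p ≈ ln(e_4/e_3) / ln(e_3/e_2) = ln(5.008e-14/2.783e-7)/ln(2.783e-7/6.560e-4) = ln(1.7995e-07)/ln(0.000424238) ≈ 2.0000.
Then e_5 ≈ e_4·(e_4/e_3)^p = 5.008e-14·(1.7995e-07)^2.0000 = 5.008e-14·3.2382e-14 ≈ 1.622e-27.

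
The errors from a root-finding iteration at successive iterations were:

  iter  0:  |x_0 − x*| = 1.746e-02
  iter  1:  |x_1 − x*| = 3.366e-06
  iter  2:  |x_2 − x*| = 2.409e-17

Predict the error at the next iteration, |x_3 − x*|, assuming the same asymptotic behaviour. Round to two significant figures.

8.8e-51

First estimate the order: p ≈ ln(|x_2 − x*|/|x_1 − x*|) / ln(|x_1 − x*|/|x_0 − x*|) = ln(2.409e-17/3.366e-06)/ln(3.366e-06/1.746e-02) = ln(7.15686e-12)/ln(0.000192784) ≈ 3.0001.
Then |x_3 − x*| ≈ |x_2 − x*|·(|x_2 − x*|/|x_1 − x*|)^p = 2.409e-17·(7.15686e-12)^3.0001 = 2.409e-17·3.65639e-34 ≈ 8.808e-51.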